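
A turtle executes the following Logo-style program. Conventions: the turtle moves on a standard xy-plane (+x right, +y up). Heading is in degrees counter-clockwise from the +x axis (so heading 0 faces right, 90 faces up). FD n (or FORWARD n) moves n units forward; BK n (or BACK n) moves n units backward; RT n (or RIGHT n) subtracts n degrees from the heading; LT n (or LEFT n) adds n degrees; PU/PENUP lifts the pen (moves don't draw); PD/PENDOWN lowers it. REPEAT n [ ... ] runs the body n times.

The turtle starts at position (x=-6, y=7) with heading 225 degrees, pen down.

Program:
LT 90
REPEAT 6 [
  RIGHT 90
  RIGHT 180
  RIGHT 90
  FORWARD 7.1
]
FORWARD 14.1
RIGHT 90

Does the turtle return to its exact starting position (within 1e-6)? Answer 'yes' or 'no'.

Answer: no

Derivation:
Executing turtle program step by step:
Start: pos=(-6,7), heading=225, pen down
LT 90: heading 225 -> 315
REPEAT 6 [
  -- iteration 1/6 --
  RT 90: heading 315 -> 225
  RT 180: heading 225 -> 45
  RT 90: heading 45 -> 315
  FD 7.1: (-6,7) -> (-0.98,1.98) [heading=315, draw]
  -- iteration 2/6 --
  RT 90: heading 315 -> 225
  RT 180: heading 225 -> 45
  RT 90: heading 45 -> 315
  FD 7.1: (-0.98,1.98) -> (4.041,-3.041) [heading=315, draw]
  -- iteration 3/6 --
  RT 90: heading 315 -> 225
  RT 180: heading 225 -> 45
  RT 90: heading 45 -> 315
  FD 7.1: (4.041,-3.041) -> (9.061,-8.061) [heading=315, draw]
  -- iteration 4/6 --
  RT 90: heading 315 -> 225
  RT 180: heading 225 -> 45
  RT 90: heading 45 -> 315
  FD 7.1: (9.061,-8.061) -> (14.082,-13.082) [heading=315, draw]
  -- iteration 5/6 --
  RT 90: heading 315 -> 225
  RT 180: heading 225 -> 45
  RT 90: heading 45 -> 315
  FD 7.1: (14.082,-13.082) -> (19.102,-18.102) [heading=315, draw]
  -- iteration 6/6 --
  RT 90: heading 315 -> 225
  RT 180: heading 225 -> 45
  RT 90: heading 45 -> 315
  FD 7.1: (19.102,-18.102) -> (24.123,-23.123) [heading=315, draw]
]
FD 14.1: (24.123,-23.123) -> (34.093,-33.093) [heading=315, draw]
RT 90: heading 315 -> 225
Final: pos=(34.093,-33.093), heading=225, 7 segment(s) drawn

Start position: (-6, 7)
Final position: (34.093, -33.093)
Distance = 56.7; >= 1e-6 -> NOT closed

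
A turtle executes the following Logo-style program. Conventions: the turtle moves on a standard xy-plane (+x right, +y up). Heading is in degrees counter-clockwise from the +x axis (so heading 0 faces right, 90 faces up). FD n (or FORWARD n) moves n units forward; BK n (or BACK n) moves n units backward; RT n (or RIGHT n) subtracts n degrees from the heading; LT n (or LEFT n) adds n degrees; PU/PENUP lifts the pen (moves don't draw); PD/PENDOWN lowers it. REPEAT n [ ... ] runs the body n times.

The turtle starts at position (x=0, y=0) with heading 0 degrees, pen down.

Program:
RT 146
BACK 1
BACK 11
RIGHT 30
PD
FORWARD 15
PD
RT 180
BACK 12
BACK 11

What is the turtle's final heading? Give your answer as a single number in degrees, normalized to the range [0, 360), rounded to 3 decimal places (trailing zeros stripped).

Answer: 4

Derivation:
Executing turtle program step by step:
Start: pos=(0,0), heading=0, pen down
RT 146: heading 0 -> 214
BK 1: (0,0) -> (0.829,0.559) [heading=214, draw]
BK 11: (0.829,0.559) -> (9.948,6.71) [heading=214, draw]
RT 30: heading 214 -> 184
PD: pen down
FD 15: (9.948,6.71) -> (-5.015,5.664) [heading=184, draw]
PD: pen down
RT 180: heading 184 -> 4
BK 12: (-5.015,5.664) -> (-16.986,4.827) [heading=4, draw]
BK 11: (-16.986,4.827) -> (-27.959,4.06) [heading=4, draw]
Final: pos=(-27.959,4.06), heading=4, 5 segment(s) drawn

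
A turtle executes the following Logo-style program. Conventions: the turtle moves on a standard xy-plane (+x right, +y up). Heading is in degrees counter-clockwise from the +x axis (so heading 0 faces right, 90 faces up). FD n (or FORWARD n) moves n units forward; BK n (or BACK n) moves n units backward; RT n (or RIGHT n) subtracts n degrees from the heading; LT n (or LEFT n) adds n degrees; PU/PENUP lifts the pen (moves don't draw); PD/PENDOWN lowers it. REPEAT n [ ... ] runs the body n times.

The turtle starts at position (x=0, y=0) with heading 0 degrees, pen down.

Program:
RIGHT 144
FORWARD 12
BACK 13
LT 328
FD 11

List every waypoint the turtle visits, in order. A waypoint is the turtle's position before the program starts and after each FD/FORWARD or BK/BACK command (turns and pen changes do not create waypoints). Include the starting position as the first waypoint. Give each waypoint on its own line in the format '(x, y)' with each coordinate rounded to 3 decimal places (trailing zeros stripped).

Answer: (0, 0)
(-9.708, -7.053)
(0.809, 0.588)
(-10.164, -0.18)

Derivation:
Executing turtle program step by step:
Start: pos=(0,0), heading=0, pen down
RT 144: heading 0 -> 216
FD 12: (0,0) -> (-9.708,-7.053) [heading=216, draw]
BK 13: (-9.708,-7.053) -> (0.809,0.588) [heading=216, draw]
LT 328: heading 216 -> 184
FD 11: (0.809,0.588) -> (-10.164,-0.18) [heading=184, draw]
Final: pos=(-10.164,-0.18), heading=184, 3 segment(s) drawn
Waypoints (4 total):
(0, 0)
(-9.708, -7.053)
(0.809, 0.588)
(-10.164, -0.18)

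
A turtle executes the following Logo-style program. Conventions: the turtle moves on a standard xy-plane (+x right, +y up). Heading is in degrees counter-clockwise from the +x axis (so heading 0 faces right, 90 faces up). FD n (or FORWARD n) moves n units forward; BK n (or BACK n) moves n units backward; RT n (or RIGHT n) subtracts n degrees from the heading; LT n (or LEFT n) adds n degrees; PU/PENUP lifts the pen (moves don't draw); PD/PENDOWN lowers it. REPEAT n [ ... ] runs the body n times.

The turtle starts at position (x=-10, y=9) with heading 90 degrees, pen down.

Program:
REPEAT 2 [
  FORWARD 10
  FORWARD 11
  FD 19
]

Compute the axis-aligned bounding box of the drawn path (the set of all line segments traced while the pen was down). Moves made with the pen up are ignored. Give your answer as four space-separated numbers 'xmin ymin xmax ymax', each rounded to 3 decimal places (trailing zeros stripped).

Executing turtle program step by step:
Start: pos=(-10,9), heading=90, pen down
REPEAT 2 [
  -- iteration 1/2 --
  FD 10: (-10,9) -> (-10,19) [heading=90, draw]
  FD 11: (-10,19) -> (-10,30) [heading=90, draw]
  FD 19: (-10,30) -> (-10,49) [heading=90, draw]
  -- iteration 2/2 --
  FD 10: (-10,49) -> (-10,59) [heading=90, draw]
  FD 11: (-10,59) -> (-10,70) [heading=90, draw]
  FD 19: (-10,70) -> (-10,89) [heading=90, draw]
]
Final: pos=(-10,89), heading=90, 6 segment(s) drawn

Segment endpoints: x in {-10, -10, -10}, y in {9, 19, 30, 49, 59, 70, 89}
xmin=-10, ymin=9, xmax=-10, ymax=89

Answer: -10 9 -10 89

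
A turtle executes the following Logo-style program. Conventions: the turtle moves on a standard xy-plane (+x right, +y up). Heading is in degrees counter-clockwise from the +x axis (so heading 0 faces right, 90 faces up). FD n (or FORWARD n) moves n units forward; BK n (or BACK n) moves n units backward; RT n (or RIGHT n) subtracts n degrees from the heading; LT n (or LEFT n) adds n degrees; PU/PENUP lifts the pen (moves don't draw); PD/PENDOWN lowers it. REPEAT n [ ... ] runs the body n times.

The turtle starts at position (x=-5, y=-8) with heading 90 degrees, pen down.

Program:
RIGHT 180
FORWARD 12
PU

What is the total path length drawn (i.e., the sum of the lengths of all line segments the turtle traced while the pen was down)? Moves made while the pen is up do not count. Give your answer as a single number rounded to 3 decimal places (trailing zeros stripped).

Executing turtle program step by step:
Start: pos=(-5,-8), heading=90, pen down
RT 180: heading 90 -> 270
FD 12: (-5,-8) -> (-5,-20) [heading=270, draw]
PU: pen up
Final: pos=(-5,-20), heading=270, 1 segment(s) drawn

Segment lengths:
  seg 1: (-5,-8) -> (-5,-20), length = 12
Total = 12

Answer: 12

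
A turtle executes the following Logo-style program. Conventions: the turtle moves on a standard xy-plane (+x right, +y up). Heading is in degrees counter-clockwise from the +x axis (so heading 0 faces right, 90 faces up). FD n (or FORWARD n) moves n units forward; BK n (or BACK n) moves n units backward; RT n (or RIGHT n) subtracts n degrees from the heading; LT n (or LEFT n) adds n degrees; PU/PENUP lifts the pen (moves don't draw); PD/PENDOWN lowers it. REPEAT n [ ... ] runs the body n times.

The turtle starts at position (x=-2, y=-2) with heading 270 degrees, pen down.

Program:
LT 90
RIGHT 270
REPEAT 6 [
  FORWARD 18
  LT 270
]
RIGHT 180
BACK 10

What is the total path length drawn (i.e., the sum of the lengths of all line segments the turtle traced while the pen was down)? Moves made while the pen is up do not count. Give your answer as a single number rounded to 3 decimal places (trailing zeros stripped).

Executing turtle program step by step:
Start: pos=(-2,-2), heading=270, pen down
LT 90: heading 270 -> 0
RT 270: heading 0 -> 90
REPEAT 6 [
  -- iteration 1/6 --
  FD 18: (-2,-2) -> (-2,16) [heading=90, draw]
  LT 270: heading 90 -> 0
  -- iteration 2/6 --
  FD 18: (-2,16) -> (16,16) [heading=0, draw]
  LT 270: heading 0 -> 270
  -- iteration 3/6 --
  FD 18: (16,16) -> (16,-2) [heading=270, draw]
  LT 270: heading 270 -> 180
  -- iteration 4/6 --
  FD 18: (16,-2) -> (-2,-2) [heading=180, draw]
  LT 270: heading 180 -> 90
  -- iteration 5/6 --
  FD 18: (-2,-2) -> (-2,16) [heading=90, draw]
  LT 270: heading 90 -> 0
  -- iteration 6/6 --
  FD 18: (-2,16) -> (16,16) [heading=0, draw]
  LT 270: heading 0 -> 270
]
RT 180: heading 270 -> 90
BK 10: (16,16) -> (16,6) [heading=90, draw]
Final: pos=(16,6), heading=90, 7 segment(s) drawn

Segment lengths:
  seg 1: (-2,-2) -> (-2,16), length = 18
  seg 2: (-2,16) -> (16,16), length = 18
  seg 3: (16,16) -> (16,-2), length = 18
  seg 4: (16,-2) -> (-2,-2), length = 18
  seg 5: (-2,-2) -> (-2,16), length = 18
  seg 6: (-2,16) -> (16,16), length = 18
  seg 7: (16,16) -> (16,6), length = 10
Total = 118

Answer: 118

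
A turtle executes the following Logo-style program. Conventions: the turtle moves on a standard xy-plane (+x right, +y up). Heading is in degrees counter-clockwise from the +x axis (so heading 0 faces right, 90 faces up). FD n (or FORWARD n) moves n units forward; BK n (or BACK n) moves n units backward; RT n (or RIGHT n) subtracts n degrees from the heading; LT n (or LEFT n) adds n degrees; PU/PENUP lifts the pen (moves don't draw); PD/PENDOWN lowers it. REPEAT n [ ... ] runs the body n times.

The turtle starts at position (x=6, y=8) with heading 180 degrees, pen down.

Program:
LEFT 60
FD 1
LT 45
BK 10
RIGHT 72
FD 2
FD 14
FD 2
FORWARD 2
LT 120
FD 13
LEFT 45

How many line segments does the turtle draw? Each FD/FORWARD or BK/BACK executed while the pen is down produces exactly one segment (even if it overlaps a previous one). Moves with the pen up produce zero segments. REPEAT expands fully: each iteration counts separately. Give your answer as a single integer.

Executing turtle program step by step:
Start: pos=(6,8), heading=180, pen down
LT 60: heading 180 -> 240
FD 1: (6,8) -> (5.5,7.134) [heading=240, draw]
LT 45: heading 240 -> 285
BK 10: (5.5,7.134) -> (2.912,16.793) [heading=285, draw]
RT 72: heading 285 -> 213
FD 2: (2.912,16.793) -> (1.234,15.704) [heading=213, draw]
FD 14: (1.234,15.704) -> (-10.507,8.079) [heading=213, draw]
FD 2: (-10.507,8.079) -> (-12.184,6.99) [heading=213, draw]
FD 2: (-12.184,6.99) -> (-13.862,5.9) [heading=213, draw]
LT 120: heading 213 -> 333
FD 13: (-13.862,5.9) -> (-2.279,-0.001) [heading=333, draw]
LT 45: heading 333 -> 18
Final: pos=(-2.279,-0.001), heading=18, 7 segment(s) drawn
Segments drawn: 7

Answer: 7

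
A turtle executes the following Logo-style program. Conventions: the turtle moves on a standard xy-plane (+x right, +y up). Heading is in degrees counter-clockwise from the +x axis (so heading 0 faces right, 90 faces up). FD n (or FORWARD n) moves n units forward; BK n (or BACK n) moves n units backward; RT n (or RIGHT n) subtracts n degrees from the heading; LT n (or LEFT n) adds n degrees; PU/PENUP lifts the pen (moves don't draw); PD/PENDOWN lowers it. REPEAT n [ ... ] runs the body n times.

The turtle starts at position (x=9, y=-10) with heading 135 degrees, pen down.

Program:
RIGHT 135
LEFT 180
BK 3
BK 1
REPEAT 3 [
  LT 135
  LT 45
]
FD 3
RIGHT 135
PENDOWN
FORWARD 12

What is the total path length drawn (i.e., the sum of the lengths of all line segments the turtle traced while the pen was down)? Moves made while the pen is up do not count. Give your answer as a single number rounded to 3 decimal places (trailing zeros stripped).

Answer: 19

Derivation:
Executing turtle program step by step:
Start: pos=(9,-10), heading=135, pen down
RT 135: heading 135 -> 0
LT 180: heading 0 -> 180
BK 3: (9,-10) -> (12,-10) [heading=180, draw]
BK 1: (12,-10) -> (13,-10) [heading=180, draw]
REPEAT 3 [
  -- iteration 1/3 --
  LT 135: heading 180 -> 315
  LT 45: heading 315 -> 0
  -- iteration 2/3 --
  LT 135: heading 0 -> 135
  LT 45: heading 135 -> 180
  -- iteration 3/3 --
  LT 135: heading 180 -> 315
  LT 45: heading 315 -> 0
]
FD 3: (13,-10) -> (16,-10) [heading=0, draw]
RT 135: heading 0 -> 225
PD: pen down
FD 12: (16,-10) -> (7.515,-18.485) [heading=225, draw]
Final: pos=(7.515,-18.485), heading=225, 4 segment(s) drawn

Segment lengths:
  seg 1: (9,-10) -> (12,-10), length = 3
  seg 2: (12,-10) -> (13,-10), length = 1
  seg 3: (13,-10) -> (16,-10), length = 3
  seg 4: (16,-10) -> (7.515,-18.485), length = 12
Total = 19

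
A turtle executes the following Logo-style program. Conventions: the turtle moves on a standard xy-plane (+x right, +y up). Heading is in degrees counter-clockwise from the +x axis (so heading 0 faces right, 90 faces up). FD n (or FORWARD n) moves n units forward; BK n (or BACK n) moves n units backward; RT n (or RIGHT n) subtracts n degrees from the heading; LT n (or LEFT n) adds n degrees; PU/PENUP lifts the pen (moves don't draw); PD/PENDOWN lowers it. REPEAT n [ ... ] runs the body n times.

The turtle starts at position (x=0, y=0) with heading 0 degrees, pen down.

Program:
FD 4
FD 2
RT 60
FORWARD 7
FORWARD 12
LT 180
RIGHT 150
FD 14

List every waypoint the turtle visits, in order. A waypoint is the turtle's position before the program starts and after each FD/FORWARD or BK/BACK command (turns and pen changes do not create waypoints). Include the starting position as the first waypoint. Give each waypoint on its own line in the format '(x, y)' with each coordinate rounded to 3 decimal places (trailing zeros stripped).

Executing turtle program step by step:
Start: pos=(0,0), heading=0, pen down
FD 4: (0,0) -> (4,0) [heading=0, draw]
FD 2: (4,0) -> (6,0) [heading=0, draw]
RT 60: heading 0 -> 300
FD 7: (6,0) -> (9.5,-6.062) [heading=300, draw]
FD 12: (9.5,-6.062) -> (15.5,-16.454) [heading=300, draw]
LT 180: heading 300 -> 120
RT 150: heading 120 -> 330
FD 14: (15.5,-16.454) -> (27.624,-23.454) [heading=330, draw]
Final: pos=(27.624,-23.454), heading=330, 5 segment(s) drawn
Waypoints (6 total):
(0, 0)
(4, 0)
(6, 0)
(9.5, -6.062)
(15.5, -16.454)
(27.624, -23.454)

Answer: (0, 0)
(4, 0)
(6, 0)
(9.5, -6.062)
(15.5, -16.454)
(27.624, -23.454)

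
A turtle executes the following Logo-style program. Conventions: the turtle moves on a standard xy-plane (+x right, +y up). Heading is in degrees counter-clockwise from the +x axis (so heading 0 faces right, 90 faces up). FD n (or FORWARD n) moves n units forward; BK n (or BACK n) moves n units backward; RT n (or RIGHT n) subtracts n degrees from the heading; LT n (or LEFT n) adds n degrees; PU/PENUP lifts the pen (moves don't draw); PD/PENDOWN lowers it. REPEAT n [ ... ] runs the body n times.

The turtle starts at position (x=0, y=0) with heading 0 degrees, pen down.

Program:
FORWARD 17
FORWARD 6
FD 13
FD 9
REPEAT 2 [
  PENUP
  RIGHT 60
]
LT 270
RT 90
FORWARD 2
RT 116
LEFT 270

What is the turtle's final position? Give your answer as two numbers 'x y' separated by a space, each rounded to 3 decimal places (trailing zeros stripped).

Executing turtle program step by step:
Start: pos=(0,0), heading=0, pen down
FD 17: (0,0) -> (17,0) [heading=0, draw]
FD 6: (17,0) -> (23,0) [heading=0, draw]
FD 13: (23,0) -> (36,0) [heading=0, draw]
FD 9: (36,0) -> (45,0) [heading=0, draw]
REPEAT 2 [
  -- iteration 1/2 --
  PU: pen up
  RT 60: heading 0 -> 300
  -- iteration 2/2 --
  PU: pen up
  RT 60: heading 300 -> 240
]
LT 270: heading 240 -> 150
RT 90: heading 150 -> 60
FD 2: (45,0) -> (46,1.732) [heading=60, move]
RT 116: heading 60 -> 304
LT 270: heading 304 -> 214
Final: pos=(46,1.732), heading=214, 4 segment(s) drawn

Answer: 46 1.732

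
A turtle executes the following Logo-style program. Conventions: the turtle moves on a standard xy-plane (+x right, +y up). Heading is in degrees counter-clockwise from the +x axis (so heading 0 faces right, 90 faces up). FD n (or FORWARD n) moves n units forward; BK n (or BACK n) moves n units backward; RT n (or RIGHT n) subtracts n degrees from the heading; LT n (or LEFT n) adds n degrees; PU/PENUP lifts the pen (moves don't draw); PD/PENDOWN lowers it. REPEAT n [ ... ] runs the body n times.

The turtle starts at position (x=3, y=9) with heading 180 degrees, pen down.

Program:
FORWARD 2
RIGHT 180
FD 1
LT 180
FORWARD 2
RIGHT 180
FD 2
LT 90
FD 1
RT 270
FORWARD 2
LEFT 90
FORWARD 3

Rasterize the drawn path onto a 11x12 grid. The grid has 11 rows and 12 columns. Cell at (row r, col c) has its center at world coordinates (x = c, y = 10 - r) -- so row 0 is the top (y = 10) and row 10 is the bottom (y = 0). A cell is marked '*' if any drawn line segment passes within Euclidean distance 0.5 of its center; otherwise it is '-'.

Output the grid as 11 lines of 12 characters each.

Segment 0: (3,9) -> (1,9)
Segment 1: (1,9) -> (2,9)
Segment 2: (2,9) -> (0,9)
Segment 3: (0,9) -> (2,9)
Segment 4: (2,9) -> (2,10)
Segment 5: (2,10) -> (0,10)
Segment 6: (0,10) -> (0,7)

Answer: ***---------
****--------
*-----------
*-----------
------------
------------
------------
------------
------------
------------
------------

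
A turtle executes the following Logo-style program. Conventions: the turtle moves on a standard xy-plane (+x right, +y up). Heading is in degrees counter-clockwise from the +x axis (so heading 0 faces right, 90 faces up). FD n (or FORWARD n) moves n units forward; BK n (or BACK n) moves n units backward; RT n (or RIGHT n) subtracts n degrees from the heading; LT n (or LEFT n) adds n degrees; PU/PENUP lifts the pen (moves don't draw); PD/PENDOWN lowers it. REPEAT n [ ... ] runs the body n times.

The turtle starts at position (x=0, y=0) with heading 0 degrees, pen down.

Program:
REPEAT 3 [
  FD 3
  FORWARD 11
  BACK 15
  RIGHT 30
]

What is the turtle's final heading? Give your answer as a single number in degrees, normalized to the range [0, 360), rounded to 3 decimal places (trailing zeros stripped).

Executing turtle program step by step:
Start: pos=(0,0), heading=0, pen down
REPEAT 3 [
  -- iteration 1/3 --
  FD 3: (0,0) -> (3,0) [heading=0, draw]
  FD 11: (3,0) -> (14,0) [heading=0, draw]
  BK 15: (14,0) -> (-1,0) [heading=0, draw]
  RT 30: heading 0 -> 330
  -- iteration 2/3 --
  FD 3: (-1,0) -> (1.598,-1.5) [heading=330, draw]
  FD 11: (1.598,-1.5) -> (11.124,-7) [heading=330, draw]
  BK 15: (11.124,-7) -> (-1.866,0.5) [heading=330, draw]
  RT 30: heading 330 -> 300
  -- iteration 3/3 --
  FD 3: (-1.866,0.5) -> (-0.366,-2.098) [heading=300, draw]
  FD 11: (-0.366,-2.098) -> (5.134,-11.624) [heading=300, draw]
  BK 15: (5.134,-11.624) -> (-2.366,1.366) [heading=300, draw]
  RT 30: heading 300 -> 270
]
Final: pos=(-2.366,1.366), heading=270, 9 segment(s) drawn

Answer: 270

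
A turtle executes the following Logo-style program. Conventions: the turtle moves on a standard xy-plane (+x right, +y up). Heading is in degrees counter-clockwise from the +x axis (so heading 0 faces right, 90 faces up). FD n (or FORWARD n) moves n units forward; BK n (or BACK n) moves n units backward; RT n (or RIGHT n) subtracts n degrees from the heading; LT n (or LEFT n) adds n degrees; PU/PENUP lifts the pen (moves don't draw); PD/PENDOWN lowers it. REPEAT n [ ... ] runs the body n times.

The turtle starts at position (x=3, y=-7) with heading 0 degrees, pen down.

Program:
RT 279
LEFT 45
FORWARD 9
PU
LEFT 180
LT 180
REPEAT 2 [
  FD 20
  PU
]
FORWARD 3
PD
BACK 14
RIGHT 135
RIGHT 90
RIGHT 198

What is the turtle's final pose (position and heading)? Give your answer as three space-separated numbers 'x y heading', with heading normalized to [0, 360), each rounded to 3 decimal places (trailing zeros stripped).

Executing turtle program step by step:
Start: pos=(3,-7), heading=0, pen down
RT 279: heading 0 -> 81
LT 45: heading 81 -> 126
FD 9: (3,-7) -> (-2.29,0.281) [heading=126, draw]
PU: pen up
LT 180: heading 126 -> 306
LT 180: heading 306 -> 126
REPEAT 2 [
  -- iteration 1/2 --
  FD 20: (-2.29,0.281) -> (-14.046,16.461) [heading=126, move]
  PU: pen up
  -- iteration 2/2 --
  FD 20: (-14.046,16.461) -> (-25.801,32.642) [heading=126, move]
  PU: pen up
]
FD 3: (-25.801,32.642) -> (-27.565,35.069) [heading=126, move]
PD: pen down
BK 14: (-27.565,35.069) -> (-19.336,23.743) [heading=126, draw]
RT 135: heading 126 -> 351
RT 90: heading 351 -> 261
RT 198: heading 261 -> 63
Final: pos=(-19.336,23.743), heading=63, 2 segment(s) drawn

Answer: -19.336 23.743 63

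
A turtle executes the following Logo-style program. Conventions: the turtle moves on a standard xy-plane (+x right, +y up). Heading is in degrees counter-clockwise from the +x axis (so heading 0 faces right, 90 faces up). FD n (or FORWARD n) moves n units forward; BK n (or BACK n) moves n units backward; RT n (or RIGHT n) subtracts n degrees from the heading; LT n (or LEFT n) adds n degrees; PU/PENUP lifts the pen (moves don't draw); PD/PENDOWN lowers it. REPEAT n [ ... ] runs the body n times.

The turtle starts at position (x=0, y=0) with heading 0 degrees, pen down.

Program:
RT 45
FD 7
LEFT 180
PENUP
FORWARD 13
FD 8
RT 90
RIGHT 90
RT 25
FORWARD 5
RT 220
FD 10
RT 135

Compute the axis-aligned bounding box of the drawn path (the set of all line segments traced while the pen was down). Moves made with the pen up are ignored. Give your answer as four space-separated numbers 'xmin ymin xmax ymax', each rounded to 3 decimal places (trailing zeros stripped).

Executing turtle program step by step:
Start: pos=(0,0), heading=0, pen down
RT 45: heading 0 -> 315
FD 7: (0,0) -> (4.95,-4.95) [heading=315, draw]
LT 180: heading 315 -> 135
PU: pen up
FD 13: (4.95,-4.95) -> (-4.243,4.243) [heading=135, move]
FD 8: (-4.243,4.243) -> (-9.899,9.899) [heading=135, move]
RT 90: heading 135 -> 45
RT 90: heading 45 -> 315
RT 25: heading 315 -> 290
FD 5: (-9.899,9.899) -> (-8.189,5.201) [heading=290, move]
RT 220: heading 290 -> 70
FD 10: (-8.189,5.201) -> (-4.769,14.598) [heading=70, move]
RT 135: heading 70 -> 295
Final: pos=(-4.769,14.598), heading=295, 1 segment(s) drawn

Segment endpoints: x in {0, 4.95}, y in {-4.95, 0}
xmin=0, ymin=-4.95, xmax=4.95, ymax=0

Answer: 0 -4.95 4.95 0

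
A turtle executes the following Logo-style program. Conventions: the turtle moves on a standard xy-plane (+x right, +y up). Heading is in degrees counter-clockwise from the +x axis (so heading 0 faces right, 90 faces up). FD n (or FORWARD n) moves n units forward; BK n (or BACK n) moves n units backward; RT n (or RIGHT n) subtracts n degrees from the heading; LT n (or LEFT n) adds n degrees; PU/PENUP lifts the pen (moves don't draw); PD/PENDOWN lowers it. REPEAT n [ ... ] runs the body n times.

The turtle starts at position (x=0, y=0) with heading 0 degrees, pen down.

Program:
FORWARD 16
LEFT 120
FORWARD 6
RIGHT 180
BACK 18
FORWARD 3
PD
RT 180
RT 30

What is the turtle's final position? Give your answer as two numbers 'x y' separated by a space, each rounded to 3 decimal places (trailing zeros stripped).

Executing turtle program step by step:
Start: pos=(0,0), heading=0, pen down
FD 16: (0,0) -> (16,0) [heading=0, draw]
LT 120: heading 0 -> 120
FD 6: (16,0) -> (13,5.196) [heading=120, draw]
RT 180: heading 120 -> 300
BK 18: (13,5.196) -> (4,20.785) [heading=300, draw]
FD 3: (4,20.785) -> (5.5,18.187) [heading=300, draw]
PD: pen down
RT 180: heading 300 -> 120
RT 30: heading 120 -> 90
Final: pos=(5.5,18.187), heading=90, 4 segment(s) drawn

Answer: 5.5 18.187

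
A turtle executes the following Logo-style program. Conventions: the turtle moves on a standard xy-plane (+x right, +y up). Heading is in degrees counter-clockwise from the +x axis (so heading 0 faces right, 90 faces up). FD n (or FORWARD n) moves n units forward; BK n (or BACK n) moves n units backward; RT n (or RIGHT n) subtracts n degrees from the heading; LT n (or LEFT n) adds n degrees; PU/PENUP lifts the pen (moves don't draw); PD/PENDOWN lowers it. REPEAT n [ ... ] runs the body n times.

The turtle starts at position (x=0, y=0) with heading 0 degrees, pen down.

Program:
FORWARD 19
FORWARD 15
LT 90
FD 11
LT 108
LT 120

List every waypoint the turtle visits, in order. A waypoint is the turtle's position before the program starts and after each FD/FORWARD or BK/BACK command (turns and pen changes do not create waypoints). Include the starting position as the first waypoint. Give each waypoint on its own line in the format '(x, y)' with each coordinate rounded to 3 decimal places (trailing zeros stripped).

Executing turtle program step by step:
Start: pos=(0,0), heading=0, pen down
FD 19: (0,0) -> (19,0) [heading=0, draw]
FD 15: (19,0) -> (34,0) [heading=0, draw]
LT 90: heading 0 -> 90
FD 11: (34,0) -> (34,11) [heading=90, draw]
LT 108: heading 90 -> 198
LT 120: heading 198 -> 318
Final: pos=(34,11), heading=318, 3 segment(s) drawn
Waypoints (4 total):
(0, 0)
(19, 0)
(34, 0)
(34, 11)

Answer: (0, 0)
(19, 0)
(34, 0)
(34, 11)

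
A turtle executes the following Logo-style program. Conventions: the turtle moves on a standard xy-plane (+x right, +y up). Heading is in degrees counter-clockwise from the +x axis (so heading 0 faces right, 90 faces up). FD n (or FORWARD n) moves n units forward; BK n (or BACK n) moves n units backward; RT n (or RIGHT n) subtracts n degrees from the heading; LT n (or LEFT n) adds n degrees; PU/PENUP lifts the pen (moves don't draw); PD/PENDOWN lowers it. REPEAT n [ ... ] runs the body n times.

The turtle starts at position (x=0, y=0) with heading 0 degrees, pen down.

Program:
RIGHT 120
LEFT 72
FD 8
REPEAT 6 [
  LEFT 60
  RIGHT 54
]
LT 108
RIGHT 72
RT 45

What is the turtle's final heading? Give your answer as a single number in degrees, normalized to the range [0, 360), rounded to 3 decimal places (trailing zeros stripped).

Answer: 339

Derivation:
Executing turtle program step by step:
Start: pos=(0,0), heading=0, pen down
RT 120: heading 0 -> 240
LT 72: heading 240 -> 312
FD 8: (0,0) -> (5.353,-5.945) [heading=312, draw]
REPEAT 6 [
  -- iteration 1/6 --
  LT 60: heading 312 -> 12
  RT 54: heading 12 -> 318
  -- iteration 2/6 --
  LT 60: heading 318 -> 18
  RT 54: heading 18 -> 324
  -- iteration 3/6 --
  LT 60: heading 324 -> 24
  RT 54: heading 24 -> 330
  -- iteration 4/6 --
  LT 60: heading 330 -> 30
  RT 54: heading 30 -> 336
  -- iteration 5/6 --
  LT 60: heading 336 -> 36
  RT 54: heading 36 -> 342
  -- iteration 6/6 --
  LT 60: heading 342 -> 42
  RT 54: heading 42 -> 348
]
LT 108: heading 348 -> 96
RT 72: heading 96 -> 24
RT 45: heading 24 -> 339
Final: pos=(5.353,-5.945), heading=339, 1 segment(s) drawn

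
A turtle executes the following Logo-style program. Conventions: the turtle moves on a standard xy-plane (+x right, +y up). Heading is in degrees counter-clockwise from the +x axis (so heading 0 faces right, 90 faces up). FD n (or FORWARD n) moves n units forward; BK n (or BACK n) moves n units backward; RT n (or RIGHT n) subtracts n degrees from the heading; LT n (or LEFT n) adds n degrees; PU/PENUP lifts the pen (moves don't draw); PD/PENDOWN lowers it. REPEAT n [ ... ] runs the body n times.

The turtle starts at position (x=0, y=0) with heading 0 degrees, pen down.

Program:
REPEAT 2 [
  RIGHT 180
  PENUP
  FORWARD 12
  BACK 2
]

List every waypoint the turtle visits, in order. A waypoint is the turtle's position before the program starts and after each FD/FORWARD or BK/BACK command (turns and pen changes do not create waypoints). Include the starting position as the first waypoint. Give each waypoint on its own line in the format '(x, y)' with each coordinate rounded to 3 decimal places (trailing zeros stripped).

Executing turtle program step by step:
Start: pos=(0,0), heading=0, pen down
REPEAT 2 [
  -- iteration 1/2 --
  RT 180: heading 0 -> 180
  PU: pen up
  FD 12: (0,0) -> (-12,0) [heading=180, move]
  BK 2: (-12,0) -> (-10,0) [heading=180, move]
  -- iteration 2/2 --
  RT 180: heading 180 -> 0
  PU: pen up
  FD 12: (-10,0) -> (2,0) [heading=0, move]
  BK 2: (2,0) -> (0,0) [heading=0, move]
]
Final: pos=(0,0), heading=0, 0 segment(s) drawn
Waypoints (5 total):
(0, 0)
(-12, 0)
(-10, 0)
(2, 0)
(0, 0)

Answer: (0, 0)
(-12, 0)
(-10, 0)
(2, 0)
(0, 0)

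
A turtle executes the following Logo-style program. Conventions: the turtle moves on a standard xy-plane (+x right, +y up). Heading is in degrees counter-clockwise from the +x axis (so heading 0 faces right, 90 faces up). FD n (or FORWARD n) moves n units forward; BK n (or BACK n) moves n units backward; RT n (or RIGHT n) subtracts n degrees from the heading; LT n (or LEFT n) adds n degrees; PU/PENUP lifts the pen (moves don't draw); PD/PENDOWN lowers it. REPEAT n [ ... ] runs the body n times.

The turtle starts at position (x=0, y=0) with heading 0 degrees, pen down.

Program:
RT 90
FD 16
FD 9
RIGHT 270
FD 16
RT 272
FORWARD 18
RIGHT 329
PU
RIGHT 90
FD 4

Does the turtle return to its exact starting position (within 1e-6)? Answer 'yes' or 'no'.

Answer: no

Derivation:
Executing turtle program step by step:
Start: pos=(0,0), heading=0, pen down
RT 90: heading 0 -> 270
FD 16: (0,0) -> (0,-16) [heading=270, draw]
FD 9: (0,-16) -> (0,-25) [heading=270, draw]
RT 270: heading 270 -> 0
FD 16: (0,-25) -> (16,-25) [heading=0, draw]
RT 272: heading 0 -> 88
FD 18: (16,-25) -> (16.628,-7.011) [heading=88, draw]
RT 329: heading 88 -> 119
PU: pen up
RT 90: heading 119 -> 29
FD 4: (16.628,-7.011) -> (20.127,-5.072) [heading=29, move]
Final: pos=(20.127,-5.072), heading=29, 4 segment(s) drawn

Start position: (0, 0)
Final position: (20.127, -5.072)
Distance = 20.756; >= 1e-6 -> NOT closed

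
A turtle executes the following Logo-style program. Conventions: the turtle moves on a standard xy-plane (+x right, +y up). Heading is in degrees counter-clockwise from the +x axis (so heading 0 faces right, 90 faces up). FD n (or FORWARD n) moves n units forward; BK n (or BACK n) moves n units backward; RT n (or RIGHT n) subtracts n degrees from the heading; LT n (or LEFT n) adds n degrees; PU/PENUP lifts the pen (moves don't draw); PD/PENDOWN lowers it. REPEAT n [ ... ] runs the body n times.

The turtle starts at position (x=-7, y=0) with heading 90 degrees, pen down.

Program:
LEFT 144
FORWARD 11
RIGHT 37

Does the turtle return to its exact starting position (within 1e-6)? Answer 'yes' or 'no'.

Executing turtle program step by step:
Start: pos=(-7,0), heading=90, pen down
LT 144: heading 90 -> 234
FD 11: (-7,0) -> (-13.466,-8.899) [heading=234, draw]
RT 37: heading 234 -> 197
Final: pos=(-13.466,-8.899), heading=197, 1 segment(s) drawn

Start position: (-7, 0)
Final position: (-13.466, -8.899)
Distance = 11; >= 1e-6 -> NOT closed

Answer: no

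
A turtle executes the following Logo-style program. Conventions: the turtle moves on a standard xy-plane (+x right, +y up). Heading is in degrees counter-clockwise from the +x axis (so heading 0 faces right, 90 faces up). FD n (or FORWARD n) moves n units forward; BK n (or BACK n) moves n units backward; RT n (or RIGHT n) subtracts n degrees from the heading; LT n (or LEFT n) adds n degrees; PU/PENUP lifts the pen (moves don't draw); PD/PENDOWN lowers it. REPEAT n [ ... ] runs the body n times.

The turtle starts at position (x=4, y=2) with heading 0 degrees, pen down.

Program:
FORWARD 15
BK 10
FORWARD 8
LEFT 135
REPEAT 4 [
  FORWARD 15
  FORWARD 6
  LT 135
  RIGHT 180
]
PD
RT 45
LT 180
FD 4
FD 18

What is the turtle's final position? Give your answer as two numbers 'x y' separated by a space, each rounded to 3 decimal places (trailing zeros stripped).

Answer: 38 74.698

Derivation:
Executing turtle program step by step:
Start: pos=(4,2), heading=0, pen down
FD 15: (4,2) -> (19,2) [heading=0, draw]
BK 10: (19,2) -> (9,2) [heading=0, draw]
FD 8: (9,2) -> (17,2) [heading=0, draw]
LT 135: heading 0 -> 135
REPEAT 4 [
  -- iteration 1/4 --
  FD 15: (17,2) -> (6.393,12.607) [heading=135, draw]
  FD 6: (6.393,12.607) -> (2.151,16.849) [heading=135, draw]
  LT 135: heading 135 -> 270
  RT 180: heading 270 -> 90
  -- iteration 2/4 --
  FD 15: (2.151,16.849) -> (2.151,31.849) [heading=90, draw]
  FD 6: (2.151,31.849) -> (2.151,37.849) [heading=90, draw]
  LT 135: heading 90 -> 225
  RT 180: heading 225 -> 45
  -- iteration 3/4 --
  FD 15: (2.151,37.849) -> (12.757,48.456) [heading=45, draw]
  FD 6: (12.757,48.456) -> (17,52.698) [heading=45, draw]
  LT 135: heading 45 -> 180
  RT 180: heading 180 -> 0
  -- iteration 4/4 --
  FD 15: (17,52.698) -> (32,52.698) [heading=0, draw]
  FD 6: (32,52.698) -> (38,52.698) [heading=0, draw]
  LT 135: heading 0 -> 135
  RT 180: heading 135 -> 315
]
PD: pen down
RT 45: heading 315 -> 270
LT 180: heading 270 -> 90
FD 4: (38,52.698) -> (38,56.698) [heading=90, draw]
FD 18: (38,56.698) -> (38,74.698) [heading=90, draw]
Final: pos=(38,74.698), heading=90, 13 segment(s) drawn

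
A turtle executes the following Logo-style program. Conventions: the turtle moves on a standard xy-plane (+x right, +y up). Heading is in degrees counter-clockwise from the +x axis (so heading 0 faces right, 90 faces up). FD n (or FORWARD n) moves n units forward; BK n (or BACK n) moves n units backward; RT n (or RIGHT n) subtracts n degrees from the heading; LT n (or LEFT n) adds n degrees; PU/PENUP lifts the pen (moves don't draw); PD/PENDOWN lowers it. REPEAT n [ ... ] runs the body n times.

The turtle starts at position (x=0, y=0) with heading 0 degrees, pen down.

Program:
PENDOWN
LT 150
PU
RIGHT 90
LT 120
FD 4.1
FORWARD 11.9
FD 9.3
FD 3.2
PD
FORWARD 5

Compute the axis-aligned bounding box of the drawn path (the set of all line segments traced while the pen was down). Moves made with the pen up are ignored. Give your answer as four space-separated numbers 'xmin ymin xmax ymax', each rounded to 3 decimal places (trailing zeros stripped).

Executing turtle program step by step:
Start: pos=(0,0), heading=0, pen down
PD: pen down
LT 150: heading 0 -> 150
PU: pen up
RT 90: heading 150 -> 60
LT 120: heading 60 -> 180
FD 4.1: (0,0) -> (-4.1,0) [heading=180, move]
FD 11.9: (-4.1,0) -> (-16,0) [heading=180, move]
FD 9.3: (-16,0) -> (-25.3,0) [heading=180, move]
FD 3.2: (-25.3,0) -> (-28.5,0) [heading=180, move]
PD: pen down
FD 5: (-28.5,0) -> (-33.5,0) [heading=180, draw]
Final: pos=(-33.5,0), heading=180, 1 segment(s) drawn

Segment endpoints: x in {-33.5, -28.5}, y in {0, 0}
xmin=-33.5, ymin=0, xmax=-28.5, ymax=0

Answer: -33.5 0 -28.5 0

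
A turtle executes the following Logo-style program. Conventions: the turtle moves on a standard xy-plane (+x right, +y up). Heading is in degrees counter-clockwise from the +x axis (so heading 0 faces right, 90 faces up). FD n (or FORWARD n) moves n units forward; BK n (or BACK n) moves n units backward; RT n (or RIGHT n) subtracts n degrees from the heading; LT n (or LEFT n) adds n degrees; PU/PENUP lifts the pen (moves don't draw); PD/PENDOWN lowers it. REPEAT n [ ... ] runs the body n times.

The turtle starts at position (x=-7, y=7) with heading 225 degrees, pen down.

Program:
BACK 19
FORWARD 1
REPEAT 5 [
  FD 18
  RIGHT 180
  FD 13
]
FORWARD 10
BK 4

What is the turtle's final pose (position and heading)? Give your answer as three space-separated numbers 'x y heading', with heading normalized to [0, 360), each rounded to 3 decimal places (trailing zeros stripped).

Executing turtle program step by step:
Start: pos=(-7,7), heading=225, pen down
BK 19: (-7,7) -> (6.435,20.435) [heading=225, draw]
FD 1: (6.435,20.435) -> (5.728,19.728) [heading=225, draw]
REPEAT 5 [
  -- iteration 1/5 --
  FD 18: (5.728,19.728) -> (-7,7) [heading=225, draw]
  RT 180: heading 225 -> 45
  FD 13: (-7,7) -> (2.192,16.192) [heading=45, draw]
  -- iteration 2/5 --
  FD 18: (2.192,16.192) -> (14.92,28.92) [heading=45, draw]
  RT 180: heading 45 -> 225
  FD 13: (14.92,28.92) -> (5.728,19.728) [heading=225, draw]
  -- iteration 3/5 --
  FD 18: (5.728,19.728) -> (-7,7) [heading=225, draw]
  RT 180: heading 225 -> 45
  FD 13: (-7,7) -> (2.192,16.192) [heading=45, draw]
  -- iteration 4/5 --
  FD 18: (2.192,16.192) -> (14.92,28.92) [heading=45, draw]
  RT 180: heading 45 -> 225
  FD 13: (14.92,28.92) -> (5.728,19.728) [heading=225, draw]
  -- iteration 5/5 --
  FD 18: (5.728,19.728) -> (-7,7) [heading=225, draw]
  RT 180: heading 225 -> 45
  FD 13: (-7,7) -> (2.192,16.192) [heading=45, draw]
]
FD 10: (2.192,16.192) -> (9.263,23.263) [heading=45, draw]
BK 4: (9.263,23.263) -> (6.435,20.435) [heading=45, draw]
Final: pos=(6.435,20.435), heading=45, 14 segment(s) drawn

Answer: 6.435 20.435 45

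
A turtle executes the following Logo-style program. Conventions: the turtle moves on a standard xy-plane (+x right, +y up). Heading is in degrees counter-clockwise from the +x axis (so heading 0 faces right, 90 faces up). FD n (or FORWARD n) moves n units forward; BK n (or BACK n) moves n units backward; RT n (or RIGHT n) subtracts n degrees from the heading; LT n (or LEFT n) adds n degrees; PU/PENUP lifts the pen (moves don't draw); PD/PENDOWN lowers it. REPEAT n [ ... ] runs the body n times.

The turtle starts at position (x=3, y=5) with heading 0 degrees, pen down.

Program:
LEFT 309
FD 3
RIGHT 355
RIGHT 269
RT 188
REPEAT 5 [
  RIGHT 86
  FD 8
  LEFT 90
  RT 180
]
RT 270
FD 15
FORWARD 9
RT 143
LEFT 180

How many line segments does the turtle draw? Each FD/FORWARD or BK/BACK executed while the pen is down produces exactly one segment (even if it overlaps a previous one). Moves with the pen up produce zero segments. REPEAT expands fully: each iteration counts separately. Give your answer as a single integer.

Answer: 8

Derivation:
Executing turtle program step by step:
Start: pos=(3,5), heading=0, pen down
LT 309: heading 0 -> 309
FD 3: (3,5) -> (4.888,2.669) [heading=309, draw]
RT 355: heading 309 -> 314
RT 269: heading 314 -> 45
RT 188: heading 45 -> 217
REPEAT 5 [
  -- iteration 1/5 --
  RT 86: heading 217 -> 131
  FD 8: (4.888,2.669) -> (-0.361,8.706) [heading=131, draw]
  LT 90: heading 131 -> 221
  RT 180: heading 221 -> 41
  -- iteration 2/5 --
  RT 86: heading 41 -> 315
  FD 8: (-0.361,8.706) -> (5.296,3.049) [heading=315, draw]
  LT 90: heading 315 -> 45
  RT 180: heading 45 -> 225
  -- iteration 3/5 --
  RT 86: heading 225 -> 139
  FD 8: (5.296,3.049) -> (-0.741,8.298) [heading=139, draw]
  LT 90: heading 139 -> 229
  RT 180: heading 229 -> 49
  -- iteration 4/5 --
  RT 86: heading 49 -> 323
  FD 8: (-0.741,8.298) -> (5.648,3.483) [heading=323, draw]
  LT 90: heading 323 -> 53
  RT 180: heading 53 -> 233
  -- iteration 5/5 --
  RT 86: heading 233 -> 147
  FD 8: (5.648,3.483) -> (-1.062,7.84) [heading=147, draw]
  LT 90: heading 147 -> 237
  RT 180: heading 237 -> 57
]
RT 270: heading 57 -> 147
FD 15: (-1.062,7.84) -> (-13.642,16.01) [heading=147, draw]
FD 9: (-13.642,16.01) -> (-21.19,20.912) [heading=147, draw]
RT 143: heading 147 -> 4
LT 180: heading 4 -> 184
Final: pos=(-21.19,20.912), heading=184, 8 segment(s) drawn
Segments drawn: 8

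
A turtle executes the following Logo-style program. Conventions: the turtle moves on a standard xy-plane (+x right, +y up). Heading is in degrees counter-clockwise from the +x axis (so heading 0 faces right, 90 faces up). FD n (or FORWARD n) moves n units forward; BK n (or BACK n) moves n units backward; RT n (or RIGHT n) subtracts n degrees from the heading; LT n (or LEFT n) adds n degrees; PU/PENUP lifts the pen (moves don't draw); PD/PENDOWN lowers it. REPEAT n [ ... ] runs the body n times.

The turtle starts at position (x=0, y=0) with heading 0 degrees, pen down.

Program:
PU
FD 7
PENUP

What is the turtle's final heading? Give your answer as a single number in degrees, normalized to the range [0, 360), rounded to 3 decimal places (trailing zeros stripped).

Answer: 0

Derivation:
Executing turtle program step by step:
Start: pos=(0,0), heading=0, pen down
PU: pen up
FD 7: (0,0) -> (7,0) [heading=0, move]
PU: pen up
Final: pos=(7,0), heading=0, 0 segment(s) drawn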